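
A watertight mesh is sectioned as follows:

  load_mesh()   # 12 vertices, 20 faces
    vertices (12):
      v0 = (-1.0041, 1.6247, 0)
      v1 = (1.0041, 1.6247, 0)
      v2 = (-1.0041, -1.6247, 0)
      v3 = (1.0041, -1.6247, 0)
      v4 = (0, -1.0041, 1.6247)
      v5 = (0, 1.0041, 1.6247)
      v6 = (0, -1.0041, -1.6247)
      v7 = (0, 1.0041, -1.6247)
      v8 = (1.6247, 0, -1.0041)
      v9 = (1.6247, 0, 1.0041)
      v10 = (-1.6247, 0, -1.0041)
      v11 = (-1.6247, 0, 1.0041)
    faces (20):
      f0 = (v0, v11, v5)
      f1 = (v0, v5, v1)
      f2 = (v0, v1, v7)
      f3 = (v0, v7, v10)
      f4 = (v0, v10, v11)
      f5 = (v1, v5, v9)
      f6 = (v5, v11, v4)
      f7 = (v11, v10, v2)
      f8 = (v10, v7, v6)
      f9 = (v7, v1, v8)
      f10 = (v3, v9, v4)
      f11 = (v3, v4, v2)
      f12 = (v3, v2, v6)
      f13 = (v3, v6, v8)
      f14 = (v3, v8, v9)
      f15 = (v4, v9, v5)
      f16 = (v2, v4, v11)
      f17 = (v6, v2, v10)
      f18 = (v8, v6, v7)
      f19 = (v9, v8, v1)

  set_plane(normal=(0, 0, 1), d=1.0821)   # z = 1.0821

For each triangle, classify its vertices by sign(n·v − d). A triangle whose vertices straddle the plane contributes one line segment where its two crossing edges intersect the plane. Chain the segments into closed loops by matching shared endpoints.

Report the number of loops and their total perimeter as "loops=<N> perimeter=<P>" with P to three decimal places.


Straddling triangles (8 of 20):
  (v0,v11,v5) [--+] → (-1.4205, 0.1262, 1.0821)–(-0.335339, 1.21136, 1.0821)  len=1.5346
  (v0,v5,v1) [-+-] → (-0.335339, 1.21136, 1.0821)–(0.335339, 1.21136, 1.0821)  len=0.6707
  (v1,v5,v9) [-+-] → (0.335339, 1.21136, 1.0821)–(1.4205, 0.1262, 1.0821)  len=1.5346
  (v5,v11,v4) [+-+] → (-1.4205, 0.1262, 1.0821)–(-1.4205, -0.1262, 1.0821)  len=0.2524
  (v3,v9,v4) [--+] → (1.4205, -0.1262, 1.0821)–(0.335339, -1.21136, 1.0821)  len=1.5346
  (v3,v4,v2) [-+-] → (0.335339, -1.21136, 1.0821)–(-0.335339, -1.21136, 1.0821)  len=0.6707
  (v4,v9,v5) [+-+] → (1.4205, -0.1262, 1.0821)–(1.4205, 0.1262, 1.0821)  len=0.2524
  (v2,v4,v11) [-+-] → (-0.335339, -1.21136, 1.0821)–(-1.4205, -0.1262, 1.0821)  len=1.5346

Chained into 1 loop(s):
  loop 1: 8 segments, perimeter = 7.9848
Total perimeter = 7.985

loops=1 perimeter=7.985


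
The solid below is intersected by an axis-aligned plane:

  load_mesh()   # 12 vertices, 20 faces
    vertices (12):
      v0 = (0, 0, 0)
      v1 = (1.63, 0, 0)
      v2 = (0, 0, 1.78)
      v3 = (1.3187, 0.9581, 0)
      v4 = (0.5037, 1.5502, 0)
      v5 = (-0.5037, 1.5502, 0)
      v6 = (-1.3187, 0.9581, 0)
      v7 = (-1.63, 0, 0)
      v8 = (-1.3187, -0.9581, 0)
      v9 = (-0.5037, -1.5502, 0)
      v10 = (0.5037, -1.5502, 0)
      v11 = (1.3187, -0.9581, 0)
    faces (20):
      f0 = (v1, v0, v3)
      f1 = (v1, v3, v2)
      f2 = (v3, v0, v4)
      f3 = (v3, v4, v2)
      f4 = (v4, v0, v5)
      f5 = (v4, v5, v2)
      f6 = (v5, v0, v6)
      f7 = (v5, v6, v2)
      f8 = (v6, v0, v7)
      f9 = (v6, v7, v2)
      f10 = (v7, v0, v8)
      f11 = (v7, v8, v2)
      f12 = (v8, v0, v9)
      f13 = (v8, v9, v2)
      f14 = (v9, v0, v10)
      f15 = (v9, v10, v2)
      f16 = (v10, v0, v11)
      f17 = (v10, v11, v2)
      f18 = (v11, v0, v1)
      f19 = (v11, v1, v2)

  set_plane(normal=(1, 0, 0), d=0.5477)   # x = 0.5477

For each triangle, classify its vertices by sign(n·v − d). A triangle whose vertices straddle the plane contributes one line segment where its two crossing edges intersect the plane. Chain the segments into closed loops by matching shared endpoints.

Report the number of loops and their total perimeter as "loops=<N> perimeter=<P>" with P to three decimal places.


Straddling triangles (8 of 20):
  (v1,v0,v3) [+-+] → (0.5477, 0, 0)–(0.5477, 0.397931, 0)  len=0.3979
  (v1,v3,v2) [++-] → (0.5477, 0.397931, 1.04071)–(0.5477, 0, 1.1819)  len=0.4222
  (v3,v0,v4) [+--] → (0.5477, 0.397931, 0)–(0.5477, 1.51823, 0)  len=1.1203
  (v3,v4,v2) [+--] → (0.5477, 1.51823, 0)–(0.5477, 0.397931, 1.04071)  len=1.5291
  (v10,v0,v11) [--+] → (0.5477, -0.397931, 0)–(0.5477, -1.51823, 0)  len=1.1203
  (v10,v11,v2) [-+-] → (0.5477, -1.51823, 0)–(0.5477, -0.397931, 1.04071)  len=1.5291
  (v11,v0,v1) [+-+] → (0.5477, -0.397931, 0)–(0.5477, 0, 0)  len=0.3979
  (v11,v1,v2) [++-] → (0.5477, 0, 1.1819)–(0.5477, -0.397931, 1.04071)  len=0.4222

Chained into 1 loop(s):
  loop 1: 8 segments, perimeter = 6.9391
Total perimeter = 6.939

loops=1 perimeter=6.939


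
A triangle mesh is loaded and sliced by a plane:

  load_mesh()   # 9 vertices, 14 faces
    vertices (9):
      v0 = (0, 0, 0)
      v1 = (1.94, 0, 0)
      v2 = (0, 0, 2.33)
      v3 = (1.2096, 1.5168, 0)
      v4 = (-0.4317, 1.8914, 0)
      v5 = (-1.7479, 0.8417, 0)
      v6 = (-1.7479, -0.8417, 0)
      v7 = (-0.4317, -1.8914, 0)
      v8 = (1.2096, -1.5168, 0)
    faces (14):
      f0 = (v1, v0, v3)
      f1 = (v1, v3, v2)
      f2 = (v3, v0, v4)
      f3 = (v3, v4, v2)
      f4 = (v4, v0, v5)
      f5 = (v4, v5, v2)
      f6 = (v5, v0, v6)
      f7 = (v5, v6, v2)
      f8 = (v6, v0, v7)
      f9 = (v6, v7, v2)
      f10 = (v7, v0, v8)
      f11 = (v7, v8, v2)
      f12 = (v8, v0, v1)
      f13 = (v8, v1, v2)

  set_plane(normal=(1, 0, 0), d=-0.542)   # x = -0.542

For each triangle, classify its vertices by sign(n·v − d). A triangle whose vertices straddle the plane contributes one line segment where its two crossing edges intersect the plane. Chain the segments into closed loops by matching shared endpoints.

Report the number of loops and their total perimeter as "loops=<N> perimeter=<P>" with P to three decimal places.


Straddling triangles (6 of 14):
  (v4,v0,v5) [++-] → (-0.542, 0.261, 0)–(-0.542, 1.80343, 0)  len=1.5424
  (v4,v5,v2) [+-+] → (-0.542, 1.80343, 0)–(-0.542, 0.261, 1.6075)  len=2.2278
  (v5,v0,v6) [-+-] → (-0.542, 0.261, 0)–(-0.542, -0.261, 0)  len=0.5220
  (v5,v6,v2) [--+] → (-0.542, -0.261, 1.6075)–(-0.542, 0.261, 1.6075)  len=0.5220
  (v6,v0,v7) [-++] → (-0.542, -0.261, 0)–(-0.542, -1.80343, 0)  len=1.5424
  (v6,v7,v2) [-++] → (-0.542, -1.80343, 0)–(-0.542, -0.261, 1.6075)  len=2.2278

Chained into 1 loop(s):
  loop 1: 6 segments, perimeter = 8.5845
Total perimeter = 8.584

loops=1 perimeter=8.584


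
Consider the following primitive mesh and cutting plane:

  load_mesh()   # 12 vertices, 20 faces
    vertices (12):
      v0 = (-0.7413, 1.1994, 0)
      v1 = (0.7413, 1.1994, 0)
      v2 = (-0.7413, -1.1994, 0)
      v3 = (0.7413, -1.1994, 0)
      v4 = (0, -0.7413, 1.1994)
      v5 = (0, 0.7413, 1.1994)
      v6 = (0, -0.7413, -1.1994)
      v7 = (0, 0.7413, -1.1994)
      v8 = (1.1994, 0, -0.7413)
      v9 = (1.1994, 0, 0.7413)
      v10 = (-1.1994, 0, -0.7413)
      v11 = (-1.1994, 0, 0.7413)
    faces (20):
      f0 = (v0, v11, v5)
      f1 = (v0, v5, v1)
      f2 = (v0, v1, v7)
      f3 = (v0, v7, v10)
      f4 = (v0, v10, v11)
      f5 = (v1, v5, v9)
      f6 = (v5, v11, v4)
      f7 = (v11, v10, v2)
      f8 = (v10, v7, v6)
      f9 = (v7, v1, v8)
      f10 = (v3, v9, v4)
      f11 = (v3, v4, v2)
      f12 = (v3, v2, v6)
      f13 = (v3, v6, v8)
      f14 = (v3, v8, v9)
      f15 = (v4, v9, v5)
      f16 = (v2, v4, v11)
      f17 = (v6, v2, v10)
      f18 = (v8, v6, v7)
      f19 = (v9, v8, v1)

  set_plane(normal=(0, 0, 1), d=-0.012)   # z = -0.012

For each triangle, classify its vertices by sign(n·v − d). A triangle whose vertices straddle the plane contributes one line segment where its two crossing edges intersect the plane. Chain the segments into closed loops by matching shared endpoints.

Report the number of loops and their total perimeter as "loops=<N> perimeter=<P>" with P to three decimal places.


Straddling triangles (10 of 20):
  (v0,v1,v7) [++-] → (0.733883, 1.19482, -0.012)–(-0.733883, 1.19482, -0.012)  len=1.4678
  (v0,v7,v10) [+--] → (-0.733883, 1.19482, -0.012)–(-0.748716, 1.17998, -0.012)  len=0.0210
  (v0,v10,v11) [+-+] → (-0.748716, 1.17998, -0.012)–(-1.1994, 0, -0.012)  len=1.2631
  (v11,v10,v2) [+-+] → (-1.1994, 0, -0.012)–(-0.748716, -1.17998, -0.012)  len=1.2631
  (v7,v1,v8) [-+-] → (0.733883, 1.19482, -0.012)–(0.748716, 1.17998, -0.012)  len=0.0210
  (v3,v2,v6) [++-] → (-0.733883, -1.19482, -0.012)–(0.733883, -1.19482, -0.012)  len=1.4678
  (v3,v6,v8) [+--] → (0.733883, -1.19482, -0.012)–(0.748716, -1.17998, -0.012)  len=0.0210
  (v3,v8,v9) [+-+] → (0.748716, -1.17998, -0.012)–(1.1994, 0, -0.012)  len=1.2631
  (v6,v2,v10) [-+-] → (-0.733883, -1.19482, -0.012)–(-0.748716, -1.17998, -0.012)  len=0.0210
  (v9,v8,v1) [+-+] → (1.1994, 0, -0.012)–(0.748716, 1.17998, -0.012)  len=1.2631

Chained into 1 loop(s):
  loop 1: 10 segments, perimeter = 8.0719
Total perimeter = 8.072

loops=1 perimeter=8.072


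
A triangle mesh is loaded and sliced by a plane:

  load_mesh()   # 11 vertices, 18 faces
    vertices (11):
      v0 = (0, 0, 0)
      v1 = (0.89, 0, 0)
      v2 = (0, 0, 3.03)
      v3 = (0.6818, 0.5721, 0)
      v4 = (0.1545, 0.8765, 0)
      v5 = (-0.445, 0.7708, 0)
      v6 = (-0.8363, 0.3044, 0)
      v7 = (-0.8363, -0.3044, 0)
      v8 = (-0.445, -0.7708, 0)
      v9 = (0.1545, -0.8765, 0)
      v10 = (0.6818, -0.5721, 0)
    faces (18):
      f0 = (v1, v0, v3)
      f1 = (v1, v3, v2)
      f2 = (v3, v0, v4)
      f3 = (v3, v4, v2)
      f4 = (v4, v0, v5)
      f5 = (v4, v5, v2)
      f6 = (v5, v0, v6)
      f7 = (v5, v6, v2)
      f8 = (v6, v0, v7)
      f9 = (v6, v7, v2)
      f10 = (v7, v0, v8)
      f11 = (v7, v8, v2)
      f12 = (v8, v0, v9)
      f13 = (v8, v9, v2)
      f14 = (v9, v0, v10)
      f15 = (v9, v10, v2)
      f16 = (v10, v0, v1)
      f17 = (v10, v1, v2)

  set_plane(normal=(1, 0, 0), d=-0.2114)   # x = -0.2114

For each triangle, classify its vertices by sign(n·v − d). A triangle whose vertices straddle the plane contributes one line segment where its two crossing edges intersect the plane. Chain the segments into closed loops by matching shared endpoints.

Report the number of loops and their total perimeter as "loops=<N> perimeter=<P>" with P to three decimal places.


loops=1 perimeter=6.548

Straddling triangles (10 of 18):
  (v4,v0,v5) [++-] → (-0.2114, 0.366173, 0)–(-0.2114, 0.811987, 0)  len=0.4458
  (v4,v5,v2) [+-+] → (-0.2114, 0.811987, 0)–(-0.2114, 0.366173, 1.59058)  len=1.6519
  (v5,v0,v6) [-+-] → (-0.2114, 0.366173, 0)–(-0.2114, 0.0769463, 0)  len=0.2892
  (v5,v6,v2) [--+] → (-0.2114, 0.0769463, 2.26408)–(-0.2114, 0.366173, 1.59058)  len=0.7330
  (v6,v0,v7) [-+-] → (-0.2114, 0.0769463, 0)–(-0.2114, -0.0769463, 0)  len=0.1539
  (v6,v7,v2) [--+] → (-0.2114, -0.0769463, 2.26408)–(-0.2114, 0.0769463, 2.26408)  len=0.1539
  (v7,v0,v8) [-+-] → (-0.2114, -0.0769463, 0)–(-0.2114, -0.366173, 0)  len=0.2892
  (v7,v8,v2) [--+] → (-0.2114, -0.366173, 1.59058)–(-0.2114, -0.0769463, 2.26408)  len=0.7330
  (v8,v0,v9) [-++] → (-0.2114, -0.366173, 0)–(-0.2114, -0.811987, 0)  len=0.4458
  (v8,v9,v2) [-++] → (-0.2114, -0.811987, 0)–(-0.2114, -0.366173, 1.59058)  len=1.6519

Chained into 1 loop(s):
  loop 1: 10 segments, perimeter = 6.5476
Total perimeter = 6.548


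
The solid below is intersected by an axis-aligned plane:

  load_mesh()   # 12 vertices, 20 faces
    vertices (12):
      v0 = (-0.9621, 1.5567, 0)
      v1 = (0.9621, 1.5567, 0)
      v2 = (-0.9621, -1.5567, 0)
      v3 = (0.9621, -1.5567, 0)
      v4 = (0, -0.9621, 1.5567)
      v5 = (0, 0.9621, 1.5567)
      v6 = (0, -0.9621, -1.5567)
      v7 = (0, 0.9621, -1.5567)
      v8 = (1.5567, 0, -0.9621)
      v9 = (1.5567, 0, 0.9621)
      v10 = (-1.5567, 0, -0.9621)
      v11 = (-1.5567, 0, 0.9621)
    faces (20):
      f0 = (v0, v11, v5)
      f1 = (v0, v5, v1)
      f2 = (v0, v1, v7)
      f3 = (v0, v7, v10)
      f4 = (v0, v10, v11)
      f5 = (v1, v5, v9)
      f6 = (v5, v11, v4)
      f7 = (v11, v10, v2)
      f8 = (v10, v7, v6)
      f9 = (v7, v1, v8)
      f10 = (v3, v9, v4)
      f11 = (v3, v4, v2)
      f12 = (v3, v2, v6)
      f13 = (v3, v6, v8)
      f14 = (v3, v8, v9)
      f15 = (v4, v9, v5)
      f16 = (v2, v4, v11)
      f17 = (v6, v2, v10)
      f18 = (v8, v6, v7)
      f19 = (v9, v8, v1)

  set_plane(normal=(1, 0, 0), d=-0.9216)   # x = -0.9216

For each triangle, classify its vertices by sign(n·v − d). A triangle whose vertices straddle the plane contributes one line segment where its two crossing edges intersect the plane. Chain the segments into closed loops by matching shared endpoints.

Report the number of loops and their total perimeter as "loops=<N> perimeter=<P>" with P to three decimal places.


Straddling triangles (10 of 20):
  (v0,v11,v5) [--+] → (-0.9216, 0.392516, 1.20468)–(-0.9216, 1.53167, 0.0655299)  len=1.6110
  (v0,v5,v1) [-++] → (-0.9216, 1.53167, 0.0655299)–(-0.9216, 1.5567, 0)  len=0.0701
  (v0,v1,v7) [-++] → (-0.9216, 1.5567, 0)–(-0.9216, 1.53167, -0.0655299)  len=0.0701
  (v0,v7,v10) [-+-] → (-0.9216, 1.53167, -0.0655299)–(-0.9216, 0.392516, -1.20468)  len=1.6110
  (v5,v11,v4) [+-+] → (-0.9216, 0.392516, 1.20468)–(-0.9216, -0.392516, 1.20468)  len=0.7850
  (v10,v7,v6) [-++] → (-0.9216, 0.392516, -1.20468)–(-0.9216, -0.392516, -1.20468)  len=0.7850
  (v3,v4,v2) [++-] → (-0.9216, -1.53167, 0.0655299)–(-0.9216, -1.5567, 0)  len=0.0701
  (v3,v2,v6) [+-+] → (-0.9216, -1.5567, 0)–(-0.9216, -1.53167, -0.0655299)  len=0.0701
  (v2,v4,v11) [-+-] → (-0.9216, -1.53167, 0.0655299)–(-0.9216, -0.392516, 1.20468)  len=1.6110
  (v6,v2,v10) [+--] → (-0.9216, -1.53167, -0.0655299)–(-0.9216, -0.392516, -1.20468)  len=1.6110

Chained into 1 loop(s):
  loop 1: 10 segments, perimeter = 8.2947
Total perimeter = 8.295

loops=1 perimeter=8.295


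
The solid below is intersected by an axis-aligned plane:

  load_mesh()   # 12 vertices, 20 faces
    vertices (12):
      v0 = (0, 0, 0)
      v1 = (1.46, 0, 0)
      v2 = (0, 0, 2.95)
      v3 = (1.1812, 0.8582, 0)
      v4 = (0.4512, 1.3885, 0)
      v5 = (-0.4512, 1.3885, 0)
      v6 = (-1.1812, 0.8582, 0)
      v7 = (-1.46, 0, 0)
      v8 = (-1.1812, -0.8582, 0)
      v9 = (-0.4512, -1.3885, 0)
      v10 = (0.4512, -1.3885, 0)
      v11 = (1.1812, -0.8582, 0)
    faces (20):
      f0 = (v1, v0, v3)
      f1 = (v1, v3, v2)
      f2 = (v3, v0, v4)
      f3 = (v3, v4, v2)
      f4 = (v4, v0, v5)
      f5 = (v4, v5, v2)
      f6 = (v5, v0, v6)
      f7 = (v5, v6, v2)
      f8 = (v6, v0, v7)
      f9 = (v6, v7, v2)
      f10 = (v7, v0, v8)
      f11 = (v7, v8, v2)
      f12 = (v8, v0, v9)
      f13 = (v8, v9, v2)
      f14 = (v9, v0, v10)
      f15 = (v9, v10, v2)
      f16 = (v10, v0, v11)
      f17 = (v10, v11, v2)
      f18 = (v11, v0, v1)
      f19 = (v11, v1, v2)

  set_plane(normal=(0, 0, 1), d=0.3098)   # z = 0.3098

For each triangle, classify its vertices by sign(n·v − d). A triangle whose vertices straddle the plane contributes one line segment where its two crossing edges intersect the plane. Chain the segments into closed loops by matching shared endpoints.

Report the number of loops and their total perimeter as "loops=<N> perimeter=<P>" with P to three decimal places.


Straddling triangles (10 of 20):
  (v1,v3,v2) [--+] → (1.05715, 0.768074, 0.3098)–(1.30668, 0, 0.3098)  len=0.8076
  (v3,v4,v2) [--+] → (0.403816, 1.24268, 0.3098)–(1.05715, 0.768074, 0.3098)  len=0.8075
  (v4,v5,v2) [--+] → (-0.403816, 1.24268, 0.3098)–(0.403816, 1.24268, 0.3098)  len=0.8076
  (v5,v6,v2) [--+] → (-1.05715, 0.768074, 0.3098)–(-0.403816, 1.24268, 0.3098)  len=0.8075
  (v6,v7,v2) [--+] → (-1.30668, 0, 0.3098)–(-1.05715, 0.768074, 0.3098)  len=0.8076
  (v7,v8,v2) [--+] → (-1.05715, -0.768074, 0.3098)–(-1.30668, 0, 0.3098)  len=0.8076
  (v8,v9,v2) [--+] → (-0.403816, -1.24268, 0.3098)–(-1.05715, -0.768074, 0.3098)  len=0.8075
  (v9,v10,v2) [--+] → (0.403816, -1.24268, 0.3098)–(-0.403816, -1.24268, 0.3098)  len=0.8076
  (v10,v11,v2) [--+] → (1.05715, -0.768074, 0.3098)–(0.403816, -1.24268, 0.3098)  len=0.8075
  (v11,v1,v2) [--+] → (1.30668, 0, 0.3098)–(1.05715, -0.768074, 0.3098)  len=0.8076

Chained into 1 loop(s):
  loop 1: 10 segments, perimeter = 8.0757
Total perimeter = 8.076

loops=1 perimeter=8.076


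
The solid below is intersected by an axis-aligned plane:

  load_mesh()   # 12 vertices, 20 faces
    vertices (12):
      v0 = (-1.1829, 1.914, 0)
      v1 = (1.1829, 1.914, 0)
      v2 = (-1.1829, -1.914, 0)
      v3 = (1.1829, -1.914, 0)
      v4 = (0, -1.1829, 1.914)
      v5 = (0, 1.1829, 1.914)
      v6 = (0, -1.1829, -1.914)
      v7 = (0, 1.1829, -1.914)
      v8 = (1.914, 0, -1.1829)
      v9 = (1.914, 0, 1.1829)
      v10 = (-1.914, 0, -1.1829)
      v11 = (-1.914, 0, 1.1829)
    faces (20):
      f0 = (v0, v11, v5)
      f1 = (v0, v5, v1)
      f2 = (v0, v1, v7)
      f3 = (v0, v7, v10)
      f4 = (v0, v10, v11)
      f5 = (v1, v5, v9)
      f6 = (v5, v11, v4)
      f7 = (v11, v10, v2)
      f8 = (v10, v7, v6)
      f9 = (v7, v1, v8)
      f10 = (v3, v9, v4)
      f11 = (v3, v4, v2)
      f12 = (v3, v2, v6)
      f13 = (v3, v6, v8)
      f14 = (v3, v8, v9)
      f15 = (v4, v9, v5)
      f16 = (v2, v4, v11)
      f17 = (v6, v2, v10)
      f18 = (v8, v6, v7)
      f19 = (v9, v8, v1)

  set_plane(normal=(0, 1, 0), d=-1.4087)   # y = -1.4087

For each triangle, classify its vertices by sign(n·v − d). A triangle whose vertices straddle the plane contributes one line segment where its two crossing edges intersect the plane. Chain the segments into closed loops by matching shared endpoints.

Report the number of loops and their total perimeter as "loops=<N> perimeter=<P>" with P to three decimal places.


Straddling triangles (8 of 20):
  (v11,v10,v2) [++-] → (-1.37591, -1.4087, -0.312288)–(-1.37591, -1.4087, 0.312288)  len=0.6246
  (v3,v9,v4) [-++] → (1.37591, -1.4087, 0.312288)–(0.365338, -1.4087, 1.32286)  len=1.4292
  (v3,v4,v2) [-+-] → (0.365338, -1.4087, 1.32286)–(-0.365338, -1.4087, 1.32286)  len=0.7307
  (v3,v2,v6) [--+] → (-0.365338, -1.4087, -1.32286)–(0.365338, -1.4087, -1.32286)  len=0.7307
  (v3,v6,v8) [-++] → (0.365338, -1.4087, -1.32286)–(1.37591, -1.4087, -0.312288)  len=1.4292
  (v3,v8,v9) [-++] → (1.37591, -1.4087, -0.312288)–(1.37591, -1.4087, 0.312288)  len=0.6246
  (v2,v4,v11) [-++] → (-0.365338, -1.4087, 1.32286)–(-1.37591, -1.4087, 0.312288)  len=1.4292
  (v6,v2,v10) [+-+] → (-0.365338, -1.4087, -1.32286)–(-1.37591, -1.4087, -0.312288)  len=1.4292

Chained into 1 loop(s):
  loop 1: 8 segments, perimeter = 8.4272
Total perimeter = 8.427

loops=1 perimeter=8.427


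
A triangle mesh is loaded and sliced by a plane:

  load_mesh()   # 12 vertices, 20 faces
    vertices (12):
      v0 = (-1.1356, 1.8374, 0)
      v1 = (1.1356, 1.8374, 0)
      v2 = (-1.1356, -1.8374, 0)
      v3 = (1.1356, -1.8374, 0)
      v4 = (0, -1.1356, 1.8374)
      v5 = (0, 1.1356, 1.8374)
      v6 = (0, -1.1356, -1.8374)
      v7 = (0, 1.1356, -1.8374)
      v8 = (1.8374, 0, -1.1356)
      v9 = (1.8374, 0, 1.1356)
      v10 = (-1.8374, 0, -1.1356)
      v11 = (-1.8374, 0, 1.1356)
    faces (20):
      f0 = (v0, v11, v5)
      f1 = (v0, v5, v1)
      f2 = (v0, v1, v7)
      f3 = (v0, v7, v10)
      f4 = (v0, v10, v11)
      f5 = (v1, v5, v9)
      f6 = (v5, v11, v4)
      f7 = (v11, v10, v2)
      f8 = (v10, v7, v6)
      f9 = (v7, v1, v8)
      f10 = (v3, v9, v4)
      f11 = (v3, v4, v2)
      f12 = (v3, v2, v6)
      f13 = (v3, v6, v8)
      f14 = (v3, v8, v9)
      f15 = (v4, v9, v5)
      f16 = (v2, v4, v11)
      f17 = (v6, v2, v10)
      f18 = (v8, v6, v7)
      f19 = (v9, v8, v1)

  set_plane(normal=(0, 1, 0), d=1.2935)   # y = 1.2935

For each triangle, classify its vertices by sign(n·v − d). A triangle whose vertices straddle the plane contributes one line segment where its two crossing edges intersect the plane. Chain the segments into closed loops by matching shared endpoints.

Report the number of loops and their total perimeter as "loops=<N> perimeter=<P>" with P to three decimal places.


loops=1 perimeter=8.520

Straddling triangles (8 of 20):
  (v0,v11,v5) [+--] → (-1.34334, 1.2935, 0.336156)–(-0.255502, 1.2935, 1.424)  len=1.5384
  (v0,v5,v1) [+-+] → (-0.255502, 1.2935, 1.424)–(0.255502, 1.2935, 1.424)  len=0.5110
  (v0,v1,v7) [++-] → (0.255502, 1.2935, -1.424)–(-0.255502, 1.2935, -1.424)  len=0.5110
  (v0,v7,v10) [+--] → (-0.255502, 1.2935, -1.424)–(-1.34334, 1.2935, -0.336156)  len=1.5384
  (v0,v10,v11) [+--] → (-1.34334, 1.2935, -0.336156)–(-1.34334, 1.2935, 0.336156)  len=0.6723
  (v1,v5,v9) [+--] → (0.255502, 1.2935, 1.424)–(1.34334, 1.2935, 0.336156)  len=1.5384
  (v7,v1,v8) [-+-] → (0.255502, 1.2935, -1.424)–(1.34334, 1.2935, -0.336156)  len=1.5384
  (v9,v8,v1) [--+] → (1.34334, 1.2935, -0.336156)–(1.34334, 1.2935, 0.336156)  len=0.6723

Chained into 1 loop(s):
  loop 1: 8 segments, perimeter = 8.5204
Total perimeter = 8.520


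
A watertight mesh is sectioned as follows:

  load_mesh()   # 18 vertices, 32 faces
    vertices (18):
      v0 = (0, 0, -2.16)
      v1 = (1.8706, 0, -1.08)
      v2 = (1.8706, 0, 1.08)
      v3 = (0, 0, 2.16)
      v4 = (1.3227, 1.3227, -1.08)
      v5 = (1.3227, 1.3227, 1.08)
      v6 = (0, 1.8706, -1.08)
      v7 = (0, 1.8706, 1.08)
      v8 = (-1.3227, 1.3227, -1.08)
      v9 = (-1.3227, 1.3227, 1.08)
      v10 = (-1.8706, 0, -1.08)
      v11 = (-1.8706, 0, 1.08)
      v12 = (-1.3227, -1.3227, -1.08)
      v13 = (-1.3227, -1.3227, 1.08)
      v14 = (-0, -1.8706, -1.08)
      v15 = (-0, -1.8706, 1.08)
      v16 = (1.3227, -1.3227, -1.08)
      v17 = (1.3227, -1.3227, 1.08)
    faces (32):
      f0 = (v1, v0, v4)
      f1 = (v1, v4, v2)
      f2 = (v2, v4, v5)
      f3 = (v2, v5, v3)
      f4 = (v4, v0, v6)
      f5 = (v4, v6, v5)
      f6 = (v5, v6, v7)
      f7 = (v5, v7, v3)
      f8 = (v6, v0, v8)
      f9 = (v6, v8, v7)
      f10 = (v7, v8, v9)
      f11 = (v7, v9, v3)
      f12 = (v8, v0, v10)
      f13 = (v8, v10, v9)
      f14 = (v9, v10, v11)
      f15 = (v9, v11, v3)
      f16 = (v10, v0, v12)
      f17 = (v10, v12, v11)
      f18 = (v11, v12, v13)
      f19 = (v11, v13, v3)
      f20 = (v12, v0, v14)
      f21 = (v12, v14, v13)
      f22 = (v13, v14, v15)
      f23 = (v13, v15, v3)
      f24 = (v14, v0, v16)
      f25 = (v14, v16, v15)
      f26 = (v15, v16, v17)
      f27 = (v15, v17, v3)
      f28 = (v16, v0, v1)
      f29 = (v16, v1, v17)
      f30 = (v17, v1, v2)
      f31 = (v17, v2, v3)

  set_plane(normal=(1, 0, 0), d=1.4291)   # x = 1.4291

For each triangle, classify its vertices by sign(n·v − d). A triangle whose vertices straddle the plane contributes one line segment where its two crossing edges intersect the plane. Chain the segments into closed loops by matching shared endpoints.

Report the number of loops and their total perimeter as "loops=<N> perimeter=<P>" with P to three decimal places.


Straddling triangles (8 of 32):
  (v1,v0,v4) [+--] → (1.4291, 0, -1.3349)–(1.4291, 1.06584, -1.08)  len=1.0959
  (v1,v4,v2) [+-+] → (1.4291, 1.06584, -1.08)–(1.4291, 1.06584, -0.660537)  len=0.4195
  (v2,v4,v5) [+--] → (1.4291, 1.06584, -0.660537)–(1.4291, 1.06584, 1.08)  len=1.7405
  (v2,v5,v3) [+--] → (1.4291, 1.06584, 1.08)–(1.4291, 0, 1.3349)  len=1.0959
  (v16,v0,v1) [--+] → (1.4291, 0, -1.3349)–(1.4291, -1.06584, -1.08)  len=1.0959
  (v16,v1,v17) [-+-] → (1.4291, -1.06584, -1.08)–(1.4291, -1.06584, 0.660537)  len=1.7405
  (v17,v1,v2) [-++] → (1.4291, -1.06584, 0.660537)–(1.4291, -1.06584, 1.08)  len=0.4195
  (v17,v2,v3) [-+-] → (1.4291, -1.06584, 1.08)–(1.4291, 0, 1.3349)  len=1.0959

Chained into 1 loop(s):
  loop 1: 8 segments, perimeter = 8.7036
Total perimeter = 8.704

loops=1 perimeter=8.704


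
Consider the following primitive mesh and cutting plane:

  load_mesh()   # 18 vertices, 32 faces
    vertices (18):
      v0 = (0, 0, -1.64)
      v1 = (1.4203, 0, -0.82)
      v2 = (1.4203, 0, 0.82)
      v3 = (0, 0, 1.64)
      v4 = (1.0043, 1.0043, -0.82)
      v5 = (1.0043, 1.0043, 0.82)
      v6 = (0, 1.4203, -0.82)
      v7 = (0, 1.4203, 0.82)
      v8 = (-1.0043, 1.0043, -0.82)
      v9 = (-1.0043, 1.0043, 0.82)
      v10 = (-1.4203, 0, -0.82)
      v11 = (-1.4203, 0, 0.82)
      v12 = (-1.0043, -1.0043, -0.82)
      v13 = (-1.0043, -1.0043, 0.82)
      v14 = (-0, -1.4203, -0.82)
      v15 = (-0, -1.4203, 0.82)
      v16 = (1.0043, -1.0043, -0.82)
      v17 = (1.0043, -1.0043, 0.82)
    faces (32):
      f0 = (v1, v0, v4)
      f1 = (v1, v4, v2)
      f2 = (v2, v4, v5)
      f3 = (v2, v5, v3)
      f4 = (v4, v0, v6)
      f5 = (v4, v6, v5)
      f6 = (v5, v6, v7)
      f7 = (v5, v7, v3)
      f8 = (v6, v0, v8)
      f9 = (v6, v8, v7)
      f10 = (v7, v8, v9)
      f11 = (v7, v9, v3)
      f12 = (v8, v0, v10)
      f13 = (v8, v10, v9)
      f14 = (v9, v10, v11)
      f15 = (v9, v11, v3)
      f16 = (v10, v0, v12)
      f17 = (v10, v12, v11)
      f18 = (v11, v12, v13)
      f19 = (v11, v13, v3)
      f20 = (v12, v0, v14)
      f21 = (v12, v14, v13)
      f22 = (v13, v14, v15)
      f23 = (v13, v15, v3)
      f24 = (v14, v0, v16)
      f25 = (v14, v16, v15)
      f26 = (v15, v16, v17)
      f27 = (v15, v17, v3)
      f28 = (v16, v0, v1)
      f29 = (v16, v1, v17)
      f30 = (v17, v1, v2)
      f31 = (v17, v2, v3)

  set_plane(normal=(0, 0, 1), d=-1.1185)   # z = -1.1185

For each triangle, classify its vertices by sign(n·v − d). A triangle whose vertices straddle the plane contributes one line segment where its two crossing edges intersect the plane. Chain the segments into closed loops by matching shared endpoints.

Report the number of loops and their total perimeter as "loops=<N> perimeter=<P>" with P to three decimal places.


Straddling triangles (8 of 32):
  (v1,v0,v4) [+-+] → (0.903276, 0, -1.1185)–(0.63871, 0.63871, -1.1185)  len=0.6913
  (v4,v0,v6) [+-+] → (0.63871, 0.63871, -1.1185)–(0, 0.903276, -1.1185)  len=0.6913
  (v6,v0,v8) [+-+] → (0, 0.903276, -1.1185)–(-0.63871, 0.63871, -1.1185)  len=0.6913
  (v8,v0,v10) [+-+] → (-0.63871, 0.63871, -1.1185)–(-0.903276, 0, -1.1185)  len=0.6913
  (v10,v0,v12) [+-+] → (-0.903276, 0, -1.1185)–(-0.63871, -0.63871, -1.1185)  len=0.6913
  (v12,v0,v14) [+-+] → (-0.63871, -0.63871, -1.1185)–(0, -0.903276, -1.1185)  len=0.6913
  (v14,v0,v16) [+-+] → (0, -0.903276, -1.1185)–(0.63871, -0.63871, -1.1185)  len=0.6913
  (v16,v0,v1) [+-+] → (0.63871, -0.63871, -1.1185)–(0.903276, 0, -1.1185)  len=0.6913

Chained into 1 loop(s):
  loop 1: 8 segments, perimeter = 5.5307
Total perimeter = 5.531

loops=1 perimeter=5.531


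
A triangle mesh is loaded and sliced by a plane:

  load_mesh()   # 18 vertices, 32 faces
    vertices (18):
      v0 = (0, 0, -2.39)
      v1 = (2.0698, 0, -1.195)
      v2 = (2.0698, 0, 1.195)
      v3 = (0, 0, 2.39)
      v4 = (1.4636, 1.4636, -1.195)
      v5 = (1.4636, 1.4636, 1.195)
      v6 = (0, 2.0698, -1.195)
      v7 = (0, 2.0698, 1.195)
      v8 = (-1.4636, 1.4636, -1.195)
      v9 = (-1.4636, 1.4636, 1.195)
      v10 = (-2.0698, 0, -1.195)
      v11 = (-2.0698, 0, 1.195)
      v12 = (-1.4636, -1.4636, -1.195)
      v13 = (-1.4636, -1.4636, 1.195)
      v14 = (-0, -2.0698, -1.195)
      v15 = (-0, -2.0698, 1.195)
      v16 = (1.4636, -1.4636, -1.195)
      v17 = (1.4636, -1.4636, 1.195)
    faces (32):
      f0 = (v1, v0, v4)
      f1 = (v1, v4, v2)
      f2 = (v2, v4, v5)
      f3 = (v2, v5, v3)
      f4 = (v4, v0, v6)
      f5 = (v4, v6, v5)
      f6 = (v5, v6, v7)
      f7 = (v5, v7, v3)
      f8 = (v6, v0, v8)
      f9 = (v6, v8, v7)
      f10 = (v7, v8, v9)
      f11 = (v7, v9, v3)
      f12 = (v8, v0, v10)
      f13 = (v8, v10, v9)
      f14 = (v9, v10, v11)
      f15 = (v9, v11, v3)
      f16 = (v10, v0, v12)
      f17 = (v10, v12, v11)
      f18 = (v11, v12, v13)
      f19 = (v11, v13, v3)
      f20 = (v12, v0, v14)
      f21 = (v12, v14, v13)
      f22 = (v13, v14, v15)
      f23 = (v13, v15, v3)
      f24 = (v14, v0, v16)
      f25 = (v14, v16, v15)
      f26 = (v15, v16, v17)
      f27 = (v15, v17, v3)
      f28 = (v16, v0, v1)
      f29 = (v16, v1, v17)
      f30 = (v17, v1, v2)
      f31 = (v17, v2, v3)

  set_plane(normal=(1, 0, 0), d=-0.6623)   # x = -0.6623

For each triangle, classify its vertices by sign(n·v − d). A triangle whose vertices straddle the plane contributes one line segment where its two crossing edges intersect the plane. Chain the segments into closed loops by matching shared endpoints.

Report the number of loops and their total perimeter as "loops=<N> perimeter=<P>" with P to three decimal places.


loops=1 perimeter=12.738

Straddling triangles (12 of 32):
  (v6,v0,v8) [++-] → (-0.6623, 0.6623, -1.84925)–(-0.6623, 1.79549, -1.195)  len=1.3085
  (v6,v8,v7) [+-+] → (-0.6623, 1.79549, -1.195)–(-0.6623, 1.79549, 0.113491)  len=1.3085
  (v7,v8,v9) [+--] → (-0.6623, 1.79549, 0.113491)–(-0.6623, 1.79549, 1.195)  len=1.0815
  (v7,v9,v3) [+-+] → (-0.6623, 1.79549, 1.195)–(-0.6623, 0.6623, 1.84925)  len=1.3085
  (v8,v0,v10) [-+-] → (-0.6623, 0.6623, -1.84925)–(-0.6623, 0, -2.00762)  len=0.6810
  (v9,v11,v3) [--+] → (-0.6623, 0, 2.00762)–(-0.6623, 0.6623, 1.84925)  len=0.6810
  (v10,v0,v12) [-+-] → (-0.6623, 0, -2.00762)–(-0.6623, -0.6623, -1.84925)  len=0.6810
  (v11,v13,v3) [--+] → (-0.6623, -0.6623, 1.84925)–(-0.6623, 0, 2.00762)  len=0.6810
  (v12,v0,v14) [-++] → (-0.6623, -0.6623, -1.84925)–(-0.6623, -1.79549, -1.195)  len=1.3085
  (v12,v14,v13) [-+-] → (-0.6623, -1.79549, -1.195)–(-0.6623, -1.79549, -0.113491)  len=1.0815
  (v13,v14,v15) [-++] → (-0.6623, -1.79549, -0.113491)–(-0.6623, -1.79549, 1.195)  len=1.3085
  (v13,v15,v3) [-++] → (-0.6623, -1.79549, 1.195)–(-0.6623, -0.6623, 1.84925)  len=1.3085

Chained into 1 loop(s):
  loop 1: 12 segments, perimeter = 12.7379
Total perimeter = 12.738


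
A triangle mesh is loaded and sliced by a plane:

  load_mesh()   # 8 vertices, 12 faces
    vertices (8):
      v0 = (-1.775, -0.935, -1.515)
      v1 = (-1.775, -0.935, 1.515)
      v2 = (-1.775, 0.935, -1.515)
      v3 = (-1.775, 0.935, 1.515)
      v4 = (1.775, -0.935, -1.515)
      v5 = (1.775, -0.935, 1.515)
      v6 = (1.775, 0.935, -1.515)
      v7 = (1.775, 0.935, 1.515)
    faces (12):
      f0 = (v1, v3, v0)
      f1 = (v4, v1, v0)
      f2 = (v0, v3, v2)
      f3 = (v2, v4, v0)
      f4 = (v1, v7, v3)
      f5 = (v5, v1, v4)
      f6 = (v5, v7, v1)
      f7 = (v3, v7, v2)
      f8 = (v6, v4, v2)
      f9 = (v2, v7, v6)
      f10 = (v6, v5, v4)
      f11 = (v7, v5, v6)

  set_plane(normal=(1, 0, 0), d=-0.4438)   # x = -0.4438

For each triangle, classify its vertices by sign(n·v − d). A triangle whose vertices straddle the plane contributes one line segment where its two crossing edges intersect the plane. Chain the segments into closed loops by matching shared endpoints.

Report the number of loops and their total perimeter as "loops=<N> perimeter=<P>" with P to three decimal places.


Straddling triangles (8 of 12):
  (v4,v1,v0) [+--] → (-0.4438, -0.935, 0.378793)–(-0.4438, -0.935, -1.515)  len=1.8938
  (v2,v4,v0) [-+-] → (-0.4438, 0.233776, -1.515)–(-0.4438, -0.935, -1.515)  len=1.1688
  (v1,v7,v3) [-+-] → (-0.4438, -0.233776, 1.515)–(-0.4438, 0.935, 1.515)  len=1.1688
  (v5,v1,v4) [+-+] → (-0.4438, -0.935, 1.515)–(-0.4438, -0.935, 0.378793)  len=1.1362
  (v5,v7,v1) [++-] → (-0.4438, -0.233776, 1.515)–(-0.4438, -0.935, 1.515)  len=0.7012
  (v3,v7,v2) [-+-] → (-0.4438, 0.935, 1.515)–(-0.4438, 0.935, -0.378793)  len=1.8938
  (v6,v4,v2) [++-] → (-0.4438, 0.233776, -1.515)–(-0.4438, 0.935, -1.515)  len=0.7012
  (v2,v7,v6) [-++] → (-0.4438, 0.935, -0.378793)–(-0.4438, 0.935, -1.515)  len=1.1362

Chained into 1 loop(s):
  loop 1: 8 segments, perimeter = 9.8000
Total perimeter = 9.800

loops=1 perimeter=9.800


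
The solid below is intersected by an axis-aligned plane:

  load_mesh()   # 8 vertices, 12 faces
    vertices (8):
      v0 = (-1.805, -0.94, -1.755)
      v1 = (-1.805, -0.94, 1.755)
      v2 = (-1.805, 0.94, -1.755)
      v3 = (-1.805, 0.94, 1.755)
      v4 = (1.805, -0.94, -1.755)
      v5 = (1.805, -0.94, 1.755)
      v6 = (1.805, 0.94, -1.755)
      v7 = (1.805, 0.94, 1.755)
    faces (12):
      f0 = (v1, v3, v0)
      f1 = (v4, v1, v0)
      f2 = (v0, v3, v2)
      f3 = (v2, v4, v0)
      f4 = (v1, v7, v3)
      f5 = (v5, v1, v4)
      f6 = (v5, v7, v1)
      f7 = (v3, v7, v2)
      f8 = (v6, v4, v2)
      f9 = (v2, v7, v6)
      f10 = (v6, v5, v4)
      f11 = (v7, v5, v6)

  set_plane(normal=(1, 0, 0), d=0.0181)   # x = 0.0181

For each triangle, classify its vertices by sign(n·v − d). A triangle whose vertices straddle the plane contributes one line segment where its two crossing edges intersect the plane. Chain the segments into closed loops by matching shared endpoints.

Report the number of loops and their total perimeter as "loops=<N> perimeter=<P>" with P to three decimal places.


Straddling triangles (8 of 12):
  (v4,v1,v0) [+--] → (0.0181, -0.94, -0.0175986)–(0.0181, -0.94, -1.755)  len=1.7374
  (v2,v4,v0) [-+-] → (0.0181, -0.00942604, -1.755)–(0.0181, -0.94, -1.755)  len=0.9306
  (v1,v7,v3) [-+-] → (0.0181, 0.00942604, 1.755)–(0.0181, 0.94, 1.755)  len=0.9306
  (v5,v1,v4) [+-+] → (0.0181, -0.94, 1.755)–(0.0181, -0.94, -0.0175986)  len=1.7726
  (v5,v7,v1) [++-] → (0.0181, 0.00942604, 1.755)–(0.0181, -0.94, 1.755)  len=0.9494
  (v3,v7,v2) [-+-] → (0.0181, 0.94, 1.755)–(0.0181, 0.94, 0.0175986)  len=1.7374
  (v6,v4,v2) [++-] → (0.0181, -0.00942604, -1.755)–(0.0181, 0.94, -1.755)  len=0.9494
  (v2,v7,v6) [-++] → (0.0181, 0.94, 0.0175986)–(0.0181, 0.94, -1.755)  len=1.7726

Chained into 1 loop(s):
  loop 1: 8 segments, perimeter = 10.7800
Total perimeter = 10.780

loops=1 perimeter=10.780


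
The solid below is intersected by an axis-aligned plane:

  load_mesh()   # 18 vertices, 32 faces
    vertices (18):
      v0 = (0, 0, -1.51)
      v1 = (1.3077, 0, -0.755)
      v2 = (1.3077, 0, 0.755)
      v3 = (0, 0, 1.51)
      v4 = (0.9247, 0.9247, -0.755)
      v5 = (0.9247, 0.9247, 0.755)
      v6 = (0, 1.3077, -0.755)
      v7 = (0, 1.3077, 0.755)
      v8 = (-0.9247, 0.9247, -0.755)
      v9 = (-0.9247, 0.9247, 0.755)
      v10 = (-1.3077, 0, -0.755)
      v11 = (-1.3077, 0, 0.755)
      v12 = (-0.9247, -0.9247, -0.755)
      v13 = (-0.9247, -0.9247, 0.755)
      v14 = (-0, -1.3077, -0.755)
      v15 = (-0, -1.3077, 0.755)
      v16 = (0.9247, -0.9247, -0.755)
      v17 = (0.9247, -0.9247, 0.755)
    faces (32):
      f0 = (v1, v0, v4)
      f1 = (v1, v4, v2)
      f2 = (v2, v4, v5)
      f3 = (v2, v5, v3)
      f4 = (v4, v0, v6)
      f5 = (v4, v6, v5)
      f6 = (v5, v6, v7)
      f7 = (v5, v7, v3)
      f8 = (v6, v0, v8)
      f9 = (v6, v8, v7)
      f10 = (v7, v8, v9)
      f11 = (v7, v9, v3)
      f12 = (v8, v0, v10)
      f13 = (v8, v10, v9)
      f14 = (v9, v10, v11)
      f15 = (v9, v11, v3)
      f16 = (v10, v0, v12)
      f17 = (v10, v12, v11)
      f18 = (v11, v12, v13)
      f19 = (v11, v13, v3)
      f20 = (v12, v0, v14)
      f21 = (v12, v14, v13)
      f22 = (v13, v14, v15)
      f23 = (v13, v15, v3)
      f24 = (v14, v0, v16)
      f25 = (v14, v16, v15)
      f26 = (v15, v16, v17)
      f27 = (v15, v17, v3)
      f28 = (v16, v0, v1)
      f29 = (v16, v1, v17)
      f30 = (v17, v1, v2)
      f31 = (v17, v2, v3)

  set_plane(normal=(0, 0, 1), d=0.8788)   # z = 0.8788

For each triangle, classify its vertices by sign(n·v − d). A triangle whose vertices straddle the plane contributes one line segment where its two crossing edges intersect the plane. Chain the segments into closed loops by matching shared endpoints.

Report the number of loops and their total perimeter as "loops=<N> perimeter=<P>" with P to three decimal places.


loops=1 perimeter=6.694

Straddling triangles (8 of 32):
  (v2,v5,v3) [--+] → (0.773074, 0.773074, 0.8788)–(1.09327, 0, 0.8788)  len=0.8368
  (v5,v7,v3) [--+] → (0, 1.09327, 0.8788)–(0.773074, 0.773074, 0.8788)  len=0.8368
  (v7,v9,v3) [--+] → (-0.773074, 0.773074, 0.8788)–(0, 1.09327, 0.8788)  len=0.8368
  (v9,v11,v3) [--+] → (-1.09327, 0, 0.8788)–(-0.773074, 0.773074, 0.8788)  len=0.8368
  (v11,v13,v3) [--+] → (-0.773074, -0.773074, 0.8788)–(-1.09327, 0, 0.8788)  len=0.8368
  (v13,v15,v3) [--+] → (0, -1.09327, 0.8788)–(-0.773074, -0.773074, 0.8788)  len=0.8368
  (v15,v17,v3) [--+] → (0.773074, -0.773074, 0.8788)–(0, -1.09327, 0.8788)  len=0.8368
  (v17,v2,v3) [--+] → (1.09327, 0, 0.8788)–(0.773074, -0.773074, 0.8788)  len=0.8368

Chained into 1 loop(s):
  loop 1: 8 segments, perimeter = 6.6941
Total perimeter = 6.694


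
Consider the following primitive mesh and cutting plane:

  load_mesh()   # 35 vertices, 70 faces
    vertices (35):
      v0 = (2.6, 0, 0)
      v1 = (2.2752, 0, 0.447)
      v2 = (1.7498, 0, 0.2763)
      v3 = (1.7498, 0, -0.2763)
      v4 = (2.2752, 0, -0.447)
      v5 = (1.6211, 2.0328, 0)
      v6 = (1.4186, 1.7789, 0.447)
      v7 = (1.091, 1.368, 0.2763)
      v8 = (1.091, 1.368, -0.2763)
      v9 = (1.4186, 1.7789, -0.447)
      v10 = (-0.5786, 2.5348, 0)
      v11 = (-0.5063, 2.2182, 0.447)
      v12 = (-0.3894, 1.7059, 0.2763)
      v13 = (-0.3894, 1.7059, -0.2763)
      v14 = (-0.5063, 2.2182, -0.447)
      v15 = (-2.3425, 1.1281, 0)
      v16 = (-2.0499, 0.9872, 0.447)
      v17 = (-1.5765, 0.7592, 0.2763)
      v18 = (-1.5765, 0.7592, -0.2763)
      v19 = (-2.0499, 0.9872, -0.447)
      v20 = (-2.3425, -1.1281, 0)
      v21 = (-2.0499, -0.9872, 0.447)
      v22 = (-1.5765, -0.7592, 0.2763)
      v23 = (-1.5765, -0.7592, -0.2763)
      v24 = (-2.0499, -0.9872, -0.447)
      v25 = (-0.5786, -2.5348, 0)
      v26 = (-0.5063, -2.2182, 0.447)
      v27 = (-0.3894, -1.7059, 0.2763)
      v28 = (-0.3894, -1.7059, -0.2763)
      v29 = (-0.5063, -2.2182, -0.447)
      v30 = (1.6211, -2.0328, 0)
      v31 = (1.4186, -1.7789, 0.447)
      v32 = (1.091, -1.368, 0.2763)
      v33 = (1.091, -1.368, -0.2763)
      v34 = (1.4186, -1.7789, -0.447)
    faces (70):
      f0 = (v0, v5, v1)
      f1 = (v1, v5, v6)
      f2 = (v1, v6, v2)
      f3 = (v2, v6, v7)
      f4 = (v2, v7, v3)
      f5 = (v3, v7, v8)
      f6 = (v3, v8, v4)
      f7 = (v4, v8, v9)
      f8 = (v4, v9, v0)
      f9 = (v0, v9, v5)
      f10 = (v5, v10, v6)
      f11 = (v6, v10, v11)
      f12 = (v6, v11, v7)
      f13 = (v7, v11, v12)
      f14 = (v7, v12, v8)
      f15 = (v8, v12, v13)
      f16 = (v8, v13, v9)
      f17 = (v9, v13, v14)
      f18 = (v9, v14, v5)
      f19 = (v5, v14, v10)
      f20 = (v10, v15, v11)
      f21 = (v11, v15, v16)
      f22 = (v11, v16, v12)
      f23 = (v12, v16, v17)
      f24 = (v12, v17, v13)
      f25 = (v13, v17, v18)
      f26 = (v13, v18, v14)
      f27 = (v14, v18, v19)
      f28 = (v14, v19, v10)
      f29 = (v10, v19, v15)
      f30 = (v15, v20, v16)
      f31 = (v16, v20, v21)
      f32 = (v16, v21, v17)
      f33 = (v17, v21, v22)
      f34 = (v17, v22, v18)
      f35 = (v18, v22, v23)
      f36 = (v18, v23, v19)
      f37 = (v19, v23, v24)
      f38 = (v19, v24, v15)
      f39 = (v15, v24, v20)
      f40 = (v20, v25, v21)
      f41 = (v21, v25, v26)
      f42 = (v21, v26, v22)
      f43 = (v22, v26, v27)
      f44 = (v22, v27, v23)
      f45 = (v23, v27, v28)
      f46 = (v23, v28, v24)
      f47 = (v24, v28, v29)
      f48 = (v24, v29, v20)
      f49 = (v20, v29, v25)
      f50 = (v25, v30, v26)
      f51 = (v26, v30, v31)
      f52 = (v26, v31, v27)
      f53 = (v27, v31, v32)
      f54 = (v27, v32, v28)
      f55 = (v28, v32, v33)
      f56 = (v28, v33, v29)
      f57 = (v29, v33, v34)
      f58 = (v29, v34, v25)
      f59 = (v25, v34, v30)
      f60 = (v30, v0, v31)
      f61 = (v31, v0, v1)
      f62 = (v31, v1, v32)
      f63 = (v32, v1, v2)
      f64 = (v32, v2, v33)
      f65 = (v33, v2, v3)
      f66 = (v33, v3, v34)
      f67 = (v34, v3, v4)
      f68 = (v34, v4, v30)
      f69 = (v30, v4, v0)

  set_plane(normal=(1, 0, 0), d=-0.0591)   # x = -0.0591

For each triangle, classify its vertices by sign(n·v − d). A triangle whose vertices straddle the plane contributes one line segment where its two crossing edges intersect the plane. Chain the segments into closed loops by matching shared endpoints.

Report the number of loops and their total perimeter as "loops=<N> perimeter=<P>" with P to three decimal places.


Straddling triangles (20 of 70):
  (v5,v10,v6) [+-+] → (-0.0591, 2.41624, 0)–(-0.0591, 2.33818, 0.116271)  len=0.1400
  (v6,v10,v11) [+--] → (-0.0591, 2.33818, 0.116271)–(-0.0591, 2.11614, 0.447)  len=0.3984
  (v6,v11,v7) [+-+] → (-0.0591, 2.11614, 0.447)–(-0.0591, 1.98017, 0.399209)  len=0.1441
  (v7,v11,v12) [+--] → (-0.0591, 1.98017, 0.399209)–(-0.0591, 1.63051, 0.2763)  len=0.3706
  (v7,v12,v8) [+-+] → (-0.0591, 1.63051, 0.2763)–(-0.0591, 1.63051, 0.153006)  len=0.1233
  (v8,v12,v13) [+--] → (-0.0591, 1.63051, 0.153006)–(-0.0591, 1.63051, -0.2763)  len=0.4293
  (v8,v13,v9) [+-+] → (-0.0591, 1.63051, -0.2763)–(-0.0591, 1.71924, -0.307485)  len=0.0940
  (v9,v13,v14) [+--] → (-0.0591, 1.71924, -0.307485)–(-0.0591, 2.11614, -0.447)  len=0.4207
  (v9,v14,v5) [+-+] → (-0.0591, 2.11614, -0.447)–(-0.0591, 2.17923, -0.353036)  len=0.1132
  (v5,v14,v10) [+--] → (-0.0591, 2.17923, -0.353036)–(-0.0591, 2.41624, 0)  len=0.4252
  (v25,v30,v26) [-+-] → (-0.0591, -2.41624, 0)–(-0.0591, -2.17923, 0.353036)  len=0.4252
  (v26,v30,v31) [-++] → (-0.0591, -2.17923, 0.353036)–(-0.0591, -2.11614, 0.447)  len=0.1132
  (v26,v31,v27) [-+-] → (-0.0591, -2.11614, 0.447)–(-0.0591, -1.71924, 0.307485)  len=0.4207
  (v27,v31,v32) [-++] → (-0.0591, -1.71924, 0.307485)–(-0.0591, -1.63051, 0.2763)  len=0.0940
  (v27,v32,v28) [-+-] → (-0.0591, -1.63051, 0.2763)–(-0.0591, -1.63051, -0.153006)  len=0.4293
  (v28,v32,v33) [-++] → (-0.0591, -1.63051, -0.153006)–(-0.0591, -1.63051, -0.2763)  len=0.1233
  (v28,v33,v29) [-+-] → (-0.0591, -1.63051, -0.2763)–(-0.0591, -1.98017, -0.399209)  len=0.3706
  (v29,v33,v34) [-++] → (-0.0591, -1.98017, -0.399209)–(-0.0591, -2.11614, -0.447)  len=0.1441
  (v29,v34,v25) [-+-] → (-0.0591, -2.11614, -0.447)–(-0.0591, -2.33818, -0.116271)  len=0.3984
  (v25,v34,v30) [-++] → (-0.0591, -2.33818, -0.116271)–(-0.0591, -2.41624, 0)  len=0.1400

Chained into 2 loop(s):
  loop 1: 10 segments, perimeter = 2.6589
  loop 2: 10 segments, perimeter = 2.6589
Total perimeter = 5.318

loops=2 perimeter=5.318
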